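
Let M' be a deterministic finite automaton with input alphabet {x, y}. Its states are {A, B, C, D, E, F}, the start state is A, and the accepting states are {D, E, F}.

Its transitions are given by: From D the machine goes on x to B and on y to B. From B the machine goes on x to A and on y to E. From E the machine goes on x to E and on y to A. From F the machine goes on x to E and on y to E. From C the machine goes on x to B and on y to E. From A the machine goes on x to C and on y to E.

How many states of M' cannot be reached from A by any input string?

BFS from A reaches {A, B, C, E}; the 2 state(s) D, F are never visited.

2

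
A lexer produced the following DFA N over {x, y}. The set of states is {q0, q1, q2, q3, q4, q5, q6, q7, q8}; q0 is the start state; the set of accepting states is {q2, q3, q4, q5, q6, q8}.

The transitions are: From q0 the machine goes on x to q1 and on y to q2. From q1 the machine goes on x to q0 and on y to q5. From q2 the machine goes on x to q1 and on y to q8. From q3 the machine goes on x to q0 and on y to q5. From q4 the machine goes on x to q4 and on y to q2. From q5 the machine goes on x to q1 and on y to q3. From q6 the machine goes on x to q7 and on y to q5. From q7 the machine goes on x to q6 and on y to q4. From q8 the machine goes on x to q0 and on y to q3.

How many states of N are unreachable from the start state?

No path from q0 leads to q4, q6, q7; the other 6 states are all reachable.

3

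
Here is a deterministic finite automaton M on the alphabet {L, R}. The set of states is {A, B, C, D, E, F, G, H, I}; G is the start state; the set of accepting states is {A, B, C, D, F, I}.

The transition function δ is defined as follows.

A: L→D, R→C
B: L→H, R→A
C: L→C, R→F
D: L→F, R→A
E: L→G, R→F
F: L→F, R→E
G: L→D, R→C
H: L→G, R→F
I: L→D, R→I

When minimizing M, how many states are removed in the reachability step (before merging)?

BFS from G reaches {A, C, D, E, F, G}; the 3 state(s) B, H, I are never visited.

3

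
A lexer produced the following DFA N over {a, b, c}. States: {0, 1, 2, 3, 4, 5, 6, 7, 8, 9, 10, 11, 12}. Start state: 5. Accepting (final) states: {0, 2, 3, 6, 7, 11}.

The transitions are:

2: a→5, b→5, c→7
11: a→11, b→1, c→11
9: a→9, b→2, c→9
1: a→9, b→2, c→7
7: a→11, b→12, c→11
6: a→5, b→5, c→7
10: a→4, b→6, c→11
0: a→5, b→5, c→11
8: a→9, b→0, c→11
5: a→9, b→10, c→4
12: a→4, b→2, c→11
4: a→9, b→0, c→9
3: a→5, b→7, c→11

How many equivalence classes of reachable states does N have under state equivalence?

5

States {3,8} cannot be reached from the start state, so discard them.
Start with accepting vs non-accepting: {0,2,6,7,11} | {1,4,5,9,10,12}.
Split {0,2,6,7,11} by δ(·,a) → {0,2,6} and {7,11}.
Refine {1,4,5,9,10,12} on symbol b: members go to different blocks, giving {1,4,9,10,12} and {5}.
On input c, block {1,4,9,10,12} splits into {1,10,12} and {4,9}.
No further refinement is possible. Final partition (5 blocks): {0,2,6} | {1,10,12} | {7,11} | {5} | {4,9}.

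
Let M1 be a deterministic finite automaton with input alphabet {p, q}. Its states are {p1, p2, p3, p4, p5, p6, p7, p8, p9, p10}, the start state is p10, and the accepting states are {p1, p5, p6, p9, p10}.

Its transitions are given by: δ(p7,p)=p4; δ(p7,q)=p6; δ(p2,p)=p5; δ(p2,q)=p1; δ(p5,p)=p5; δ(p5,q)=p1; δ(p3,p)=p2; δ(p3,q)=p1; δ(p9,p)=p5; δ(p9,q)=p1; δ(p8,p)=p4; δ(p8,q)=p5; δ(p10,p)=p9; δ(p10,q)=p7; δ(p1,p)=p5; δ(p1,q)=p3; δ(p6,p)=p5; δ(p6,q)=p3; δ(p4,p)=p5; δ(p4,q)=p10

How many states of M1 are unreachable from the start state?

No path from p10 leads to p8; the other 9 states are all reachable.

1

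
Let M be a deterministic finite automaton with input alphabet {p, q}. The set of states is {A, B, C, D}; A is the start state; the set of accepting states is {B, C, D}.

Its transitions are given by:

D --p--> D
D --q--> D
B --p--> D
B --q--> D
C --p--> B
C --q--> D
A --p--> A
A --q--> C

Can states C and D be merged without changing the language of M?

Every state is reachable, so we keep all 4.
Initial partition by acceptance: {B,C,D} | {A}.
The partition is now stable with 2 blocks: {B,C,D} | {A}.
C and D lie in the same block of the stable partition, so they are equivalent — no string distinguishes them.

Yes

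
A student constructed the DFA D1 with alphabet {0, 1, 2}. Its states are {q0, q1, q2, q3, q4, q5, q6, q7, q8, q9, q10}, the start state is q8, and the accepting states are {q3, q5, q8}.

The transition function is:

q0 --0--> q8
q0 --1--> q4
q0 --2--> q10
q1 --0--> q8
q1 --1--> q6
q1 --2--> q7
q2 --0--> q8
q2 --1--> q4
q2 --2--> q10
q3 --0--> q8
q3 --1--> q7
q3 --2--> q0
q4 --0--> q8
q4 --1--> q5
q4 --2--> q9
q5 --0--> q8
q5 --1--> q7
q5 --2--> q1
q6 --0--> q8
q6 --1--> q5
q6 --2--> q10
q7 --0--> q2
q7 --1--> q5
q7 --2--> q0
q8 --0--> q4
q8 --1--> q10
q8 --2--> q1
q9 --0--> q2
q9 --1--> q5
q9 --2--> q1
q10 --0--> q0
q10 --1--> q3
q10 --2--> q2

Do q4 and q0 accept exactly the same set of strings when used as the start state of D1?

No

Every state is reachable, so we keep all 11.
Initial partition by acceptance: {q3,q5,q8} | {q0,q1,q2,q4,q6,q7,q9,q10}.
Refine {q3,q5,q8} on symbol 0: members go to different blocks, giving {q3,q5} and {q8}.
Split {q0,q1,q2,q4,q6,q7,q9,q10} by δ(·,0) → {q0,q1,q2,q4,q6} and {q7,q9,q10}.
On input 1, block {q0,q1,q2,q4,q6} splits into {q0,q1,q2} and {q4,q6}.
The partition is now stable with 5 blocks: {q3,q5} | {q0,q1,q2} | {q8} | {q7,q9,q10} | {q4,q6}.
q4 and q0 end up in different blocks, so they are distinguishable. For instance, the string '1' is accepted from only q4.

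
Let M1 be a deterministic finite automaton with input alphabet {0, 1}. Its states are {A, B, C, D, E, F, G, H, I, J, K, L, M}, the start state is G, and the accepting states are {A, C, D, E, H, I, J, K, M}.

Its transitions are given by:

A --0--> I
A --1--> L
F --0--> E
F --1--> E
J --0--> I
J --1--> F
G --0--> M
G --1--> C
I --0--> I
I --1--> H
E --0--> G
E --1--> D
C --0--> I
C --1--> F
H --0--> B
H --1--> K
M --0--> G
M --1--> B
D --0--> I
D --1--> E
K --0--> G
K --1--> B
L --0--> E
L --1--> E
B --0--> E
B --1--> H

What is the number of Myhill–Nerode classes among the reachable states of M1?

9

States {A,J,L} cannot be reached from the start state, so discard them.
Start with accepting vs non-accepting: {C,D,E,H,I,K,M} | {B,F,G}.
Refine {C,D,E,H,I,K,M} on symbol 0: members go to different blocks, giving {E,H,K,M} and {C,D,I}.
On input 1, block {E,H,K,M} splits into {K,M} and {E} and {H}.
Split {B,F,G} by δ(·,0) → {B,F} and {G}.
On input 1, block {B,F} splits into {B} and {F}.
On input 1, block {C,D,I} splits into {C} and {D} and {I}.
The partition is now stable with 9 blocks: {K,M} | {B} | {C} | {E} | {H} | {G} | {F} | {D} | {I}.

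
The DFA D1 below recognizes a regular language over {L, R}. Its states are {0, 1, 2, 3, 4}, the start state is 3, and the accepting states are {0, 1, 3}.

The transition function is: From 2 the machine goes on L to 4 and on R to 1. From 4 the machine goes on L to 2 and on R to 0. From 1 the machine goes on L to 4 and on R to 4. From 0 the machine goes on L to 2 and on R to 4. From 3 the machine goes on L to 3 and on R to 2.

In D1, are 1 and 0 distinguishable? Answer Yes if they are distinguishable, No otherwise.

Initial partition by acceptance: {0,1,3} | {2,4}.
Refine {0,1,3} on symbol L: members go to different blocks, giving {0,1} and {3}.
No further refinement is possible. Final partition (3 blocks): {0,1} | {2,4} | {3}.
1 and 0 lie in the same block of the stable partition, so they are equivalent — no string distinguishes them.

No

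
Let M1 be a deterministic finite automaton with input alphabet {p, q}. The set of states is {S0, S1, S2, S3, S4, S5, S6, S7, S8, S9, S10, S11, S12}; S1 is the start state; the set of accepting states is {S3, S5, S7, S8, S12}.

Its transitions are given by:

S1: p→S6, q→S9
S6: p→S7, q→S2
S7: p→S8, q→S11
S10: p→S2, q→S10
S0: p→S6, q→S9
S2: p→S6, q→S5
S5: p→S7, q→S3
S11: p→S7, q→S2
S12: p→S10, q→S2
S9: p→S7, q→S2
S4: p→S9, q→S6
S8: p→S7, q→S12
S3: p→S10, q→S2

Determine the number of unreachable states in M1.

BFS from S1 reaches {S1, S2, S3, S5, S6, S7, S8, S9, S10, S11, S12}; the 2 state(s) S0, S4 are never visited.

2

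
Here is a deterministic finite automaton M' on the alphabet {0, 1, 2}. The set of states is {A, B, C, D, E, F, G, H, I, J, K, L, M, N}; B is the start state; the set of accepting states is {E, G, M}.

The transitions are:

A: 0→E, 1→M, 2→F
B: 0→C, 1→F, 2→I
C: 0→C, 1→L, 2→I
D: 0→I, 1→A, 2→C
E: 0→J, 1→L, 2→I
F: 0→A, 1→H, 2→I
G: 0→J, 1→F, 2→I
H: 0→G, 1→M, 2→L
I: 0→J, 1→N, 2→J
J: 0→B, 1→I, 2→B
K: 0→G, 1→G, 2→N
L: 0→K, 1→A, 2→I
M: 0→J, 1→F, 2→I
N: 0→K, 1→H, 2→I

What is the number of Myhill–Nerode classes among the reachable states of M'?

First remove the unreachable states {D}; 13 states remain.
Initial partition by acceptance: {E,G,M} | {A,B,C,F,H,I,J,K,L,N}.
On input 0, block {A,B,C,F,H,I,J,K,L,N} splits into {B,C,F,I,J,L,N} and {A,H,K}.
On input 0, block {B,C,F,I,J,L,N} splits into {B,C,I,J} and {F,L,N}.
Refine {B,C,I,J} on symbol 1: members go to different blocks, giving {B,C,I} and {J}.
On input 0, block {B,C,I} splits into {B,C} and {I}.
No further refinement is possible. Final partition (6 blocks): {E,G,M} | {B,C} | {A,H,K} | {F,L,N} | {J} | {I}.

6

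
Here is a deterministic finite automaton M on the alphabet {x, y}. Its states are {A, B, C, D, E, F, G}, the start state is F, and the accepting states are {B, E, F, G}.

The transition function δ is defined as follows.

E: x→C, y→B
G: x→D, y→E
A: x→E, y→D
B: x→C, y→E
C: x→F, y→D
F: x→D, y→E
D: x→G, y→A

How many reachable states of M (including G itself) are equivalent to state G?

4

Every state is reachable, so we keep all 7.
Start with accepting vs non-accepting: {B,E,F,G} | {A,C,D}.
The partition is now stable with 2 blocks: {B,E,F,G} | {A,C,D}.
State G belongs to the block {B,E,F,G}, which has 4 states.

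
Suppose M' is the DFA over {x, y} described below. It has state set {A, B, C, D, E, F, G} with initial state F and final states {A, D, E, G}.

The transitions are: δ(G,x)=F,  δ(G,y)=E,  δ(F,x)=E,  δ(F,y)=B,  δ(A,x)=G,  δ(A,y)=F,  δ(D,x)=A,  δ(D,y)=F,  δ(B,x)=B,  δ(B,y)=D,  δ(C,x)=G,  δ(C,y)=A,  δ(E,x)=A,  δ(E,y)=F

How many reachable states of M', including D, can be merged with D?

States {C} cannot be reached from the start state, so discard them.
Start with accepting vs non-accepting: {A,D,E,G} | {B,F}.
Split {A,D,E,G} by δ(·,x) → {A,D,E} and {G}.
Refine {A,D,E} on symbol x: members go to different blocks, giving {D,E} and {A}.
Refine {B,F} on symbol x: members go to different blocks, giving {B} and {F}.
No further refinement is possible. Final partition (5 blocks): {D,E} | {B} | {G} | {A} | {F}.
The equivalence class containing D is {D,E}, of size 2.

2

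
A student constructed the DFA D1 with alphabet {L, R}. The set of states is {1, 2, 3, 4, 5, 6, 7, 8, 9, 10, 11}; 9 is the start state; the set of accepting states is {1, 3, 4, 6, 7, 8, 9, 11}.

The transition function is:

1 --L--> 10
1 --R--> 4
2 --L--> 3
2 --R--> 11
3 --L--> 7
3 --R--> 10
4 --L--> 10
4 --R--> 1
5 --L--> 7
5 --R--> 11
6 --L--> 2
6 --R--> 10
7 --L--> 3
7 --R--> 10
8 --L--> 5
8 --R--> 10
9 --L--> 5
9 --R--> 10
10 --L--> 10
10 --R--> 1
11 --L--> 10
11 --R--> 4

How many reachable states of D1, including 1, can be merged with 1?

States {2,6,8} cannot be reached from the start state, so discard them.
Initial partition by acceptance: {1,3,4,7,9,11} | {5,10}.
Split {1,3,4,7,9,11} by δ(·,L) → {1,4,9,11} and {3,7}.
Refine {1,4,9,11} on symbol R: members go to different blocks, giving {1,4,11} and {9}.
On input L, block {5,10} splits into {5} and {10}.
Stable partition: {1,4,11} | {5} | {3,7} | {9} | {10} — 5 equivalence classes.
The equivalence class containing 1 is {1,4,11}, of size 3.

3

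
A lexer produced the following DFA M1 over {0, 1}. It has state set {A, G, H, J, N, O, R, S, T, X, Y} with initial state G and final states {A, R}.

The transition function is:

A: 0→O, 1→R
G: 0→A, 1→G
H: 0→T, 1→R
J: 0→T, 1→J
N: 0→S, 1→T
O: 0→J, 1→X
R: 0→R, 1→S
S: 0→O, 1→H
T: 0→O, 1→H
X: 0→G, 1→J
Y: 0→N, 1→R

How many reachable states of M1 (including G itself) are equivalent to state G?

Reachable states from the start: {A,G,H,J,O,R,S,T,X}. Unreachable: {N,Y} — drop them.
P0 = {A,R} | {G,H,J,O,S,T,X}.
Refine {A,R} on symbol 0: members go to different blocks, giving {R} and {A}.
Refine {G,H,J,O,S,T,X} on symbol 0: members go to different blocks, giving {H,J,O,S,T,X} and {G}.
Refine {H,J,O,S,T,X} on symbol 0: members go to different blocks, giving {H,J,O,S,T} and {X}.
Refine {H,J,O,S,T} on symbol 1: members go to different blocks, giving {J,S,T} and {H} and {O}.
Refine {J,S,T} on symbol 0: members go to different blocks, giving {S,T} and {J}.
No further refinement is possible. Final partition (8 blocks): {R} | {S,T} | {A} | {G} | {X} | {H} | {O} | {J}.
State G belongs to the block {G}, which has 1 states.

1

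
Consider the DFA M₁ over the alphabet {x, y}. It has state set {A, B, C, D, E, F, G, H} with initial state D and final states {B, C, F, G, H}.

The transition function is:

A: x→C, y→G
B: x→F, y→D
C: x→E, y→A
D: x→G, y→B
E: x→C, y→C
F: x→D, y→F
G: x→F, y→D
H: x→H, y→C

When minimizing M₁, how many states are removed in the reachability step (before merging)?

Starting at D and following transitions, the reachable set is {B, D, F, G}. That leaves A, C, E, H unreachable — 4 in total.

4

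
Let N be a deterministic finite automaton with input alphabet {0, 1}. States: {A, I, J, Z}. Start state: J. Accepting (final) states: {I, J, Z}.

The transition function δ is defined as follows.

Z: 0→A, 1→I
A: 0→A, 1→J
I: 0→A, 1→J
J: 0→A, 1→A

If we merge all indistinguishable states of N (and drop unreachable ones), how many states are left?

2

Reachable states from the start: {A,J}. Unreachable: {I,Z} — drop them.
Initial partition by acceptance: {J} | {A}.
Stable partition: {J} | {A} — 2 equivalence classes.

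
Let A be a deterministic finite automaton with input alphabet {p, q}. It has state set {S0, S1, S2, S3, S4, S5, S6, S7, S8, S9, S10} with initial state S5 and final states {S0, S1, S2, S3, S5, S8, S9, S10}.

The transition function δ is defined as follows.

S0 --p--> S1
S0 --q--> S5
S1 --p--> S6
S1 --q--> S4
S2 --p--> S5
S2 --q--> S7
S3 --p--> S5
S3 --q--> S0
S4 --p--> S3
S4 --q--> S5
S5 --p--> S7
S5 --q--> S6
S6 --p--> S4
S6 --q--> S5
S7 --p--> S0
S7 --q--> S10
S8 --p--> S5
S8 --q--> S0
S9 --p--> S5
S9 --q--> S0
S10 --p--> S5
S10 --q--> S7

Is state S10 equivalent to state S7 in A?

Reachable states from the start: {S0,S1,S3,S4,S5,S6,S7,S10}. Unreachable: {S2,S8,S9} — drop them.
Initial partition by acceptance: {S0,S1,S3,S5,S10} | {S4,S6,S7}.
Refine {S0,S1,S3,S5,S10} on symbol p: members go to different blocks, giving {S0,S3,S10} and {S1,S5}.
On input q, block {S0,S3,S10} splits into {S0} and {S3} and {S10}.
Split {S4,S6,S7} by δ(·,p) → {S4} and {S6} and {S7}.
Refine {S1,S5} on symbol p: members go to different blocks, giving {S1} and {S5}.
Stable partition: {S0} | {S4} | {S1} | {S3} | {S10} | {S6} | {S7} | {S5} — 8 equivalence classes.
S10 and S7 end up in different blocks, so they are distinguishable. For instance, the string 'ε' is accepted from only S10.

No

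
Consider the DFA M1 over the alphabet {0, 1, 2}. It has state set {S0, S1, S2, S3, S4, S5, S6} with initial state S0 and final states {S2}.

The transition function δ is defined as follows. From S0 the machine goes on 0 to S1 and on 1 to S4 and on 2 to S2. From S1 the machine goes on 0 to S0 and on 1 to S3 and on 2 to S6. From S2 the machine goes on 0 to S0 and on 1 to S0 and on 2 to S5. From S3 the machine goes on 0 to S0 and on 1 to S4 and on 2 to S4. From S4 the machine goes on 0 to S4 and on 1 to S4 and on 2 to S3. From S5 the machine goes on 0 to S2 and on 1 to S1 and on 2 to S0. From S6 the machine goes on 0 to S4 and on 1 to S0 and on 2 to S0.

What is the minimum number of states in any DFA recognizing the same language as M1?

7

Every state is reachable, so we keep all 7.
P0 = {S2} | {S0,S1,S3,S4,S5,S6}.
On input 0, block {S0,S1,S3,S4,S5,S6} splits into {S0,S1,S3,S4,S6} and {S5}.
Refine {S0,S1,S3,S4,S6} on symbol 2: members go to different blocks, giving {S1,S3,S4,S6} and {S0}.
On input 0, block {S1,S3,S4,S6} splits into {S1,S3} and {S4,S6}.
On input 1, block {S1,S3} splits into {S1} and {S3}.
Refine {S4,S6} on symbol 1: members go to different blocks, giving {S4} and {S6}.
Stable partition: {S2} | {S1} | {S5} | {S0} | {S4} | {S3} | {S6} — 7 equivalence classes.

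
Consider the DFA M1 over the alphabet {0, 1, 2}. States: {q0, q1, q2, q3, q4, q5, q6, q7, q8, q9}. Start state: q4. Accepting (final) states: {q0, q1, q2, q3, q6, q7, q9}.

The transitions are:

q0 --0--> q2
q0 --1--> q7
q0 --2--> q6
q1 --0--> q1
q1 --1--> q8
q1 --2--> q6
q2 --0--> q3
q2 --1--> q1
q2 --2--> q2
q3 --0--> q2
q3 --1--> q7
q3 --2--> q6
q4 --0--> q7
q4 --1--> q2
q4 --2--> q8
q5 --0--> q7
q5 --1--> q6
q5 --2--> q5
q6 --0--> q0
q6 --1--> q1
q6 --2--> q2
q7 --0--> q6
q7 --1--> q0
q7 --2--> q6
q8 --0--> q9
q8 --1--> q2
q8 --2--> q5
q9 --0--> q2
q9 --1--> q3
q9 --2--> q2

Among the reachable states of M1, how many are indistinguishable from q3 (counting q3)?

Start with accepting vs non-accepting: {q0,q1,q2,q3,q6,q7,q9} | {q4,q5,q8}.
Split {q0,q1,q2,q3,q6,q7,q9} by δ(·,1) → {q0,q2,q3,q6,q7,q9} and {q1}.
On input 1, block {q0,q2,q3,q6,q7,q9} splits into {q0,q3,q7,q9} and {q2,q6}.
The partition is now stable with 4 blocks: {q0,q3,q7,q9} | {q4,q5,q8} | {q1} | {q2,q6}.
State q3 belongs to the block {q0,q3,q7,q9}, which has 4 states.

4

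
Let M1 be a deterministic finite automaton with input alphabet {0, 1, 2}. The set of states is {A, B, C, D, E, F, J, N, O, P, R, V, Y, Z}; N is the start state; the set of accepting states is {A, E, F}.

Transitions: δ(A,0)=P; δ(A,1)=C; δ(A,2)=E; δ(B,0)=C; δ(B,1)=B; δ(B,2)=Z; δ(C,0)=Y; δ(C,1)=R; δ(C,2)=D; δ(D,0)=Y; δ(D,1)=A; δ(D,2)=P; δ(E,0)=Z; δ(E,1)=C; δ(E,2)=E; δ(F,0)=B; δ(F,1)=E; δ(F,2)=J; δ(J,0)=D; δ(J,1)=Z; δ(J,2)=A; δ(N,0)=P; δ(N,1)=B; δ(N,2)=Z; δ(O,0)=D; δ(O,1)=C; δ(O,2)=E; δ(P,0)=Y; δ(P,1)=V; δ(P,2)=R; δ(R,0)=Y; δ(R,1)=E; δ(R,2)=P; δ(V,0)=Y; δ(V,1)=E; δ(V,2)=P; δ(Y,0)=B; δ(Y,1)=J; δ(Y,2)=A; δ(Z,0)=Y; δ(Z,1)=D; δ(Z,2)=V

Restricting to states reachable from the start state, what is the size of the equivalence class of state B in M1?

2

States {F,O} cannot be reached from the start state, so discard them.
Start with accepting vs non-accepting: {A,E} | {B,C,D,J,N,P,R,V,Y,Z}.
Refine {B,C,D,J,N,P,R,V,Y,Z} on symbol 1: members go to different blocks, giving {B,C,J,N,P,Y,Z} and {D,R,V}.
Split {B,C,J,N,P,Y,Z} by δ(·,0) → {B,C,N,P,Y,Z} and {J}.
Refine {B,C,N,P,Y,Z} on symbol 1: members go to different blocks, giving {C,P,Z} and {B,N} and {Y}.
The partition is now stable with 6 blocks: {A,E} | {C,P,Z} | {D,R,V} | {J} | {B,N} | {Y}.
The equivalence class containing B is {B,N}, of size 2.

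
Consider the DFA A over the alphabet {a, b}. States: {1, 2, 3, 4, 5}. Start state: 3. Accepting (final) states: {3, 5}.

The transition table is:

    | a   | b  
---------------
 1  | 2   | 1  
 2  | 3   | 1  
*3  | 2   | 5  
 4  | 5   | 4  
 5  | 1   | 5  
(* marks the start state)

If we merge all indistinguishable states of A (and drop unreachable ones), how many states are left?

4

States {4} cannot be reached from the start state, so discard them.
Initial partition by acceptance: {3,5} | {1,2}.
Split {1,2} by δ(·,a) → {1} and {2}.
On input a, block {3,5} splits into {3} and {5}.
Stable partition: {3} | {1} | {2} | {5} — 4 equivalence classes.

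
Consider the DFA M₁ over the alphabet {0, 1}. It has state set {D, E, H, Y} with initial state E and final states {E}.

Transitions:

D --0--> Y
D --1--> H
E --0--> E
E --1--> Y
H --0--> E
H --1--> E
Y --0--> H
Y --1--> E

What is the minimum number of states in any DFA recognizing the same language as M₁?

3

First remove the unreachable states {D}; 3 states remain.
Initial partition by acceptance: {E} | {H,Y}.
Split {H,Y} by δ(·,0) → {Y} and {H}.
No further refinement is possible. Final partition (3 blocks): {E} | {Y} | {H}.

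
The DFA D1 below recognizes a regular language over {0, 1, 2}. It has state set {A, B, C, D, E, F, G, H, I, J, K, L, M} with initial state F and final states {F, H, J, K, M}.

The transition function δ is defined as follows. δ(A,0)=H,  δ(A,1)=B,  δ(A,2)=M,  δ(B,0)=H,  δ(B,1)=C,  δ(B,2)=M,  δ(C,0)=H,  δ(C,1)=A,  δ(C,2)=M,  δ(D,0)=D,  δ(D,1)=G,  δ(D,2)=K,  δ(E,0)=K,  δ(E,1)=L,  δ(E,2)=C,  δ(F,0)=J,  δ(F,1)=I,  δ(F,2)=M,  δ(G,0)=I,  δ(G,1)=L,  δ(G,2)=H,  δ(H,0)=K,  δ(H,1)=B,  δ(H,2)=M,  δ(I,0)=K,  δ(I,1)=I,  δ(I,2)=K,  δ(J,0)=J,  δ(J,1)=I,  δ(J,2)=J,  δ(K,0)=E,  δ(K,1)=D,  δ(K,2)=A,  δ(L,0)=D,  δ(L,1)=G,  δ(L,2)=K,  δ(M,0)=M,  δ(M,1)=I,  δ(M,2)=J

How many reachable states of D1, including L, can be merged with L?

Start with accepting vs non-accepting: {F,H,J,K,M} | {A,B,C,D,E,G,I,L}.
On input 0, block {F,H,J,K,M} splits into {F,H,J,M} and {K}.
Refine {F,H,J,M} on symbol 0: members go to different blocks, giving {F,J,M} and {H}.
Split {A,B,C,D,E,G,I,L} by δ(·,0) → {A,B,C} and {D,G,L} and {E,I}.
Split {D,G,L} by δ(·,0) → {D,L} and {G}.
On input 1, block {E,I} splits into {E} and {I}.
The partition is now stable with 8 blocks: {F,J,M} | {A,B,C} | {K} | {H} | {D,L} | {E} | {G} | {I}.
State L belongs to the block {D,L}, which has 2 states.

2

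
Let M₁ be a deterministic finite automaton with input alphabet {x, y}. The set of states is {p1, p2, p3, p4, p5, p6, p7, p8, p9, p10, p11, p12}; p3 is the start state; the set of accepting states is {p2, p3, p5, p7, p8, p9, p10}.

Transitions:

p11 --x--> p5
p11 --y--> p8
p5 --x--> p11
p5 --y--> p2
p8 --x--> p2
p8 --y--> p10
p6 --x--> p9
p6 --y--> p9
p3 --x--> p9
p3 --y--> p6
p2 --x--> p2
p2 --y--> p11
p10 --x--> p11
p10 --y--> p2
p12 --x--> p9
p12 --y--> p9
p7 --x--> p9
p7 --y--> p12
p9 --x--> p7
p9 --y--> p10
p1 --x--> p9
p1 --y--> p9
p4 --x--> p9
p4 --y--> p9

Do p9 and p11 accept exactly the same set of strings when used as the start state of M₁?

States {p1,p4} cannot be reached from the start state, so discard them.
Initial partition by acceptance: {p2,p3,p5,p7,p8,p9,p10} | {p6,p11,p12}.
Split {p2,p3,p5,p7,p8,p9,p10} by δ(·,x) → {p2,p3,p7,p8,p9} and {p5,p10}.
Split {p2,p3,p7,p8,p9} by δ(·,y) → {p2,p3,p7} and {p8,p9}.
Split {p2,p3,p7} by δ(·,x) → {p3,p7} and {p2}.
On input x, block {p6,p11,p12} splits into {p6,p12} and {p11}.
Refine {p8,p9} on symbol x: members go to different blocks, giving {p8} and {p9}.
Stable partition: {p3,p7} | {p6,p12} | {p5,p10} | {p8} | {p2} | {p11} | {p9} — 7 equivalence classes.
p9 and p11 end up in different blocks, so they are distinguishable. For instance, the string 'ε' is accepted from only p9.

No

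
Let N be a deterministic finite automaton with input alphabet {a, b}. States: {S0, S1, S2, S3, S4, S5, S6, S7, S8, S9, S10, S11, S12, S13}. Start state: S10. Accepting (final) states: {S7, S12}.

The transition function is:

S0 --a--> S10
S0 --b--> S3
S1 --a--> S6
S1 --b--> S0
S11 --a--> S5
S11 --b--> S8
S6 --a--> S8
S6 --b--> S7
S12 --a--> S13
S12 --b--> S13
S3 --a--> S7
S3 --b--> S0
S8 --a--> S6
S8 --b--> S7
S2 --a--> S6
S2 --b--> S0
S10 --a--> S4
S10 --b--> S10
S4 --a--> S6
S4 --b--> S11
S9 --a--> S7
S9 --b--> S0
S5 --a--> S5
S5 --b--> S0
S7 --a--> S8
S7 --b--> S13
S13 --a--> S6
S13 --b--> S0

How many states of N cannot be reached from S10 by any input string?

Starting at S10 and following transitions, the reachable set is {S0, S3, S4, S5, S6, S7, S8, S10, S11, S13}. That leaves S1, S2, S9, S12 unreachable — 4 in total.

4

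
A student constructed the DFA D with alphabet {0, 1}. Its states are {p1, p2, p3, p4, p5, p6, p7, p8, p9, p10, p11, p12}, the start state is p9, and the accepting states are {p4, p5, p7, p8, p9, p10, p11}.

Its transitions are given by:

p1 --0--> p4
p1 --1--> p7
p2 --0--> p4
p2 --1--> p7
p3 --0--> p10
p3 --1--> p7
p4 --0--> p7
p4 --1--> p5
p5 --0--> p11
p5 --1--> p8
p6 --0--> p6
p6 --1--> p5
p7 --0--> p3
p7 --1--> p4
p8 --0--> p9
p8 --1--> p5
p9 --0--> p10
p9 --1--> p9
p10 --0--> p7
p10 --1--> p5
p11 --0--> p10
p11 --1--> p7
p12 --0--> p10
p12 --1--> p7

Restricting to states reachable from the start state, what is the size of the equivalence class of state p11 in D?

1

Reachable states from the start: {p3,p4,p5,p7,p8,p9,p10,p11}. Unreachable: {p1,p2,p6,p12} — drop them.
Initial partition by acceptance: {p4,p5,p7,p8,p9,p10,p11} | {p3}.
On input 0, block {p4,p5,p7,p8,p9,p10,p11} splits into {p4,p5,p8,p9,p10,p11} and {p7}.
Refine {p4,p5,p8,p9,p10,p11} on symbol 0: members go to different blocks, giving {p5,p8,p9,p11} and {p4,p10}.
Refine {p5,p8,p9,p11} on symbol 0: members go to different blocks, giving {p5,p8} and {p9,p11}.
On input 1, block {p9,p11} splits into {p9} and {p11}.
Refine {p5,p8} on symbol 0: members go to different blocks, giving {p5} and {p8}.
No further refinement is possible. Final partition (7 blocks): {p5} | {p3} | {p7} | {p4,p10} | {p9} | {p11} | {p8}.
The equivalence class containing p11 is {p11}, of size 1.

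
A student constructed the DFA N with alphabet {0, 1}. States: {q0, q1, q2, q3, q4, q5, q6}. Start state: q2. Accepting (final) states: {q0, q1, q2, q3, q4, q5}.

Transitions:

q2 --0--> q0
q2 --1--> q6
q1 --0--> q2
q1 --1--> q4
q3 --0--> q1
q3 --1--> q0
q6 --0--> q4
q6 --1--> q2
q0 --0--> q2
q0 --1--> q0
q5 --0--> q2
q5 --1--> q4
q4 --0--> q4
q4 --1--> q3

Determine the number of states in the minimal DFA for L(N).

6

First remove the unreachable states {q5}; 6 states remain.
P0 = {q0,q1,q2,q3,q4} | {q6}.
Refine {q0,q1,q2,q3,q4} on symbol 1: members go to different blocks, giving {q0,q1,q3,q4} and {q2}.
Refine {q0,q1,q3,q4} on symbol 0: members go to different blocks, giving {q0,q1} and {q3,q4}.
Split {q0,q1} by δ(·,1) → {q0} and {q1}.
Refine {q3,q4} on symbol 0: members go to different blocks, giving {q3} and {q4}.
No further refinement is possible. Final partition (6 blocks): {q0} | {q6} | {q2} | {q3} | {q1} | {q4}.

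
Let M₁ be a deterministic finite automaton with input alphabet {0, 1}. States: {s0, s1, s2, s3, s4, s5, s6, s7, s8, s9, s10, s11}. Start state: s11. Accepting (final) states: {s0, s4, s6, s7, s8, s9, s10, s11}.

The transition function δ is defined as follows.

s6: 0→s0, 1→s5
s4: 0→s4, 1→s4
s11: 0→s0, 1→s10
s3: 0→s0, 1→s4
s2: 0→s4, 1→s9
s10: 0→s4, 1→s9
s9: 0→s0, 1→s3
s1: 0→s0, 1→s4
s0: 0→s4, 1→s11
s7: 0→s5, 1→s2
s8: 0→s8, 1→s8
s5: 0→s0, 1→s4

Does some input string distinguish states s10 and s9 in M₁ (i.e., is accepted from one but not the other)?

First remove the unreachable states {s1,s2,s5,s6,s7,s8}; 6 states remain.
Initial partition by acceptance: {s0,s4,s9,s10,s11} | {s3}.
Split {s0,s4,s9,s10,s11} by δ(·,1) → {s0,s4,s10,s11} and {s9}.
On input 1, block {s0,s4,s10,s11} splits into {s0,s4,s11} and {s10}.
Split {s0,s4,s11} by δ(·,1) → {s0,s4} and {s11}.
Split {s0,s4} by δ(·,1) → {s0} and {s4}.
No further refinement is possible. Final partition (6 blocks): {s0} | {s3} | {s9} | {s10} | {s11} | {s4}.
s10 and s9 end up in different blocks, so they are distinguishable. For instance, the string '1' is accepted from only s10.

Yes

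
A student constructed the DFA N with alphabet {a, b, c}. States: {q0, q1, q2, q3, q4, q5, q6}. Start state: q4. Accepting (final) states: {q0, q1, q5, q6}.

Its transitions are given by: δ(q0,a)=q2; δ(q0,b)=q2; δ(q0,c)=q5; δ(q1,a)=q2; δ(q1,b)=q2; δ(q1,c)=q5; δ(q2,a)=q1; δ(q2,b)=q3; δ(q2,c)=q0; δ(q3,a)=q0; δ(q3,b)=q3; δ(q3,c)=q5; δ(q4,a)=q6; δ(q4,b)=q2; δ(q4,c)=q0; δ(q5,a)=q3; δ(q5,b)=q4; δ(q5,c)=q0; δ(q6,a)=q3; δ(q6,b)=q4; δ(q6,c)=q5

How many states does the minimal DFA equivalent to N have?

All states are reachable from the start state.
Initial partition by acceptance: {q0,q1,q5,q6} | {q2,q3,q4}.
The partition is now stable with 2 blocks: {q0,q1,q5,q6} | {q2,q3,q4}.

2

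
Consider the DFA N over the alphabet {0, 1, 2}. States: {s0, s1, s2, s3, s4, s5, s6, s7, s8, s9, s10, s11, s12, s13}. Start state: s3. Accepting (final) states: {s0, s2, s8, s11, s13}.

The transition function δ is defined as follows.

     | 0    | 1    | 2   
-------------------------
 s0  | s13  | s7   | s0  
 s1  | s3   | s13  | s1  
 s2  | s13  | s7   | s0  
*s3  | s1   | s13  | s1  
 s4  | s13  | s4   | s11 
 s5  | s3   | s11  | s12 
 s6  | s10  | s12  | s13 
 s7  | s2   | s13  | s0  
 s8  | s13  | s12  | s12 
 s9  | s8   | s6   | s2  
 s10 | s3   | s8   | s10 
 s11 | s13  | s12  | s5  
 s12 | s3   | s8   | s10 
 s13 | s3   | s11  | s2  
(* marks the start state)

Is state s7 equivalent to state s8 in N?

States {s4,s6,s9} cannot be reached from the start state, so discard them.
Start with accepting vs non-accepting: {s0,s2,s8,s11,s13} | {s1,s3,s5,s7,s10,s12}.
On input 0, block {s0,s2,s8,s11,s13} splits into {s0,s2,s8,s11} and {s13}.
On input 2, block {s0,s2,s8,s11} splits into {s0,s2} and {s8,s11}.
Split {s1,s3,s5,s7,s10,s12} by δ(·,0) → {s1,s3,s5,s10,s12} and {s7}.
Split {s1,s3,s5,s10,s12} by δ(·,1) → {s5,s10,s12} and {s1,s3}.
No further refinement is possible. Final partition (6 blocks): {s0,s2} | {s5,s10,s12} | {s13} | {s8,s11} | {s7} | {s1,s3}.
s7 and s8 end up in different blocks, so they are distinguishable. For instance, the string 'ε' is accepted from only s8.

No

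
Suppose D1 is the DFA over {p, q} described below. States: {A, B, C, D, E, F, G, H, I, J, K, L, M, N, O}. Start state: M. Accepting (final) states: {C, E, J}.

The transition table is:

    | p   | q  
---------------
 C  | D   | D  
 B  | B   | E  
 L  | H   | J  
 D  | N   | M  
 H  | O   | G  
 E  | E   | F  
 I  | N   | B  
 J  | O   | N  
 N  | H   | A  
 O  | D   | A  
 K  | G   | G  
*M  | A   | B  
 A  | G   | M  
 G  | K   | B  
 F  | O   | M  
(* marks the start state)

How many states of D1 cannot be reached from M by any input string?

4

Starting at M and following transitions, the reachable set is {A, B, D, E, F, G, H, K, M, N, O}. That leaves C, I, J, L unreachable — 4 in total.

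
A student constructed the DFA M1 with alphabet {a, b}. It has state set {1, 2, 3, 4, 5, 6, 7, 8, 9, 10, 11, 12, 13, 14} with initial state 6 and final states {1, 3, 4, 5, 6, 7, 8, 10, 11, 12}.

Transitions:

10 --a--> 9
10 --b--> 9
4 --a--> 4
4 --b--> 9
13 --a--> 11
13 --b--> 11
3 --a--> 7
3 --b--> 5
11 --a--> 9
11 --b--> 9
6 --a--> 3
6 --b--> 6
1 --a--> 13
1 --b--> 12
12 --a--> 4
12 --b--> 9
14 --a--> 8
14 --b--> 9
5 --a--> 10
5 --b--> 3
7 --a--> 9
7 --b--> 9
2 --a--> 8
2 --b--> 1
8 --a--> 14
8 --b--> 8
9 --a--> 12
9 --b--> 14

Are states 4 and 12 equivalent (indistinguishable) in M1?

States {1,2,11,13} cannot be reached from the start state, so discard them.
Initial partition by acceptance: {3,4,5,6,7,8,10,12} | {9,14}.
Split {3,4,5,6,7,8,10,12} by δ(·,a) → {3,4,5,6,12} and {7,8,10}.
Refine {3,4,5,6,12} on symbol a: members go to different blocks, giving {4,6,12} and {3,5}.
Split {4,6,12} by δ(·,a) → {4,12} and {6}.
On input a, block {9,14} splits into {9} and {14}.
On input a, block {7,8,10} splits into {7,10} and {8}.
The partition is now stable with 7 blocks: {4,12} | {9} | {7,10} | {3,5} | {6} | {14} | {8}.
4 and 12 lie in the same block of the stable partition, so they are equivalent — no string distinguishes them.

Yes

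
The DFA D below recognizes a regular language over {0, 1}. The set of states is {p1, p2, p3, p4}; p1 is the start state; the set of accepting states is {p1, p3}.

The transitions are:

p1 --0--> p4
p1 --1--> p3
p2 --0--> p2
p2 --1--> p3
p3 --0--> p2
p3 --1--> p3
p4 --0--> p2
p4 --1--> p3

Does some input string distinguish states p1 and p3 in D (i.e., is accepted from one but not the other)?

All states are reachable from the start state.
P0 = {p1,p3} | {p2,p4}.
Stable partition: {p1,p3} | {p2,p4} — 2 equivalence classes.
p1 and p3 lie in the same block of the stable partition, so they are equivalent — no string distinguishes them.

No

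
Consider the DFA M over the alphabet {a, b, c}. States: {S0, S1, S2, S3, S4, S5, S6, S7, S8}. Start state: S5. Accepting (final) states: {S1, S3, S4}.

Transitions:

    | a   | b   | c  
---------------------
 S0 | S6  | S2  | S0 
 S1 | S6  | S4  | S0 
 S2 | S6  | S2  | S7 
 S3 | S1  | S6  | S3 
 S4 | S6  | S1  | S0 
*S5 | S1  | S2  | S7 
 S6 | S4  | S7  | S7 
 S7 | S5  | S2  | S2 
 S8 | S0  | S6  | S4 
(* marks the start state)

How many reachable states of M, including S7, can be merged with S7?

3

First remove the unreachable states {S3,S8}; 7 states remain.
P0 = {S1,S4} | {S0,S2,S5,S6,S7}.
Split {S0,S2,S5,S6,S7} by δ(·,a) → {S0,S2,S7} and {S5,S6}.
The partition is now stable with 3 blocks: {S1,S4} | {S0,S2,S7} | {S5,S6}.
State S7 belongs to the block {S0,S2,S7}, which has 3 states.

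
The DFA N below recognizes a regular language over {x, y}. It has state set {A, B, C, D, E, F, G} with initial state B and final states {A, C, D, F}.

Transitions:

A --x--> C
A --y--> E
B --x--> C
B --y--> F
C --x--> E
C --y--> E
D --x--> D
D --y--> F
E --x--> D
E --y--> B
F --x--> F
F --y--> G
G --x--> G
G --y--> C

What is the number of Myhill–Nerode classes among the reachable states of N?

6

Reachable states from the start: {B,C,D,E,F,G}. Unreachable: {A} — drop them.
Start with accepting vs non-accepting: {C,D,F} | {B,E,G}.
Split {C,D,F} by δ(·,x) → {D,F} and {C}.
Split {D,F} by δ(·,y) → {D} and {F}.
Split {B,E,G} by δ(·,x) → {B} and {E} and {G}.
Stable partition: {D} | {B} | {C} | {F} | {E} | {G} — 6 equivalence classes.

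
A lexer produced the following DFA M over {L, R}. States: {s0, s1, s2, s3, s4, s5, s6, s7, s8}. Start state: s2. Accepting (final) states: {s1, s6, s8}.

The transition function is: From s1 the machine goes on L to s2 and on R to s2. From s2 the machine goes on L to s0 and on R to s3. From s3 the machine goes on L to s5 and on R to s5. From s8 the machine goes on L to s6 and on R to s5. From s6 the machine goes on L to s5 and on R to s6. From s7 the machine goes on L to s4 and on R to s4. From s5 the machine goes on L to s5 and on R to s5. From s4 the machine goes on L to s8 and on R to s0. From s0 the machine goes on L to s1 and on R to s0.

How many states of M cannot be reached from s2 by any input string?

No path from s2 leads to s4, s6, s7, s8; the other 5 states are all reachable.

4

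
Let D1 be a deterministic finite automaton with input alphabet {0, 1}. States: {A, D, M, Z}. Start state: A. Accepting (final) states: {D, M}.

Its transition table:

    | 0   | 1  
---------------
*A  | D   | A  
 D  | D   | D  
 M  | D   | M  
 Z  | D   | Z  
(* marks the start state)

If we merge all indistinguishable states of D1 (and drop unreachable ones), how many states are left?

2

Reachable states from the start: {A,D}. Unreachable: {M,Z} — drop them.
Initial partition by acceptance: {D} | {A}.
Stable partition: {D} | {A} — 2 equivalence classes.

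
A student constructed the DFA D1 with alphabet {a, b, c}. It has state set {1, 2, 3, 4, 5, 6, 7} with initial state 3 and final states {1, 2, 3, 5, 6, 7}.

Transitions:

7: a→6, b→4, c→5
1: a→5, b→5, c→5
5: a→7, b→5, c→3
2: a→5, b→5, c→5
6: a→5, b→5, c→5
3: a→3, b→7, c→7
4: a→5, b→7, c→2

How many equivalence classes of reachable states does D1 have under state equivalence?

5

States {1} cannot be reached from the start state, so discard them.
Initial partition by acceptance: {2,3,5,6,7} | {4}.
On input b, block {2,3,5,6,7} splits into {2,3,5,6} and {7}.
On input a, block {2,3,5,6} splits into {2,3,6} and {5}.
Split {2,3,6} by δ(·,a) → {2,6} and {3}.
Stable partition: {2,6} | {4} | {7} | {5} | {3} — 5 equivalence classes.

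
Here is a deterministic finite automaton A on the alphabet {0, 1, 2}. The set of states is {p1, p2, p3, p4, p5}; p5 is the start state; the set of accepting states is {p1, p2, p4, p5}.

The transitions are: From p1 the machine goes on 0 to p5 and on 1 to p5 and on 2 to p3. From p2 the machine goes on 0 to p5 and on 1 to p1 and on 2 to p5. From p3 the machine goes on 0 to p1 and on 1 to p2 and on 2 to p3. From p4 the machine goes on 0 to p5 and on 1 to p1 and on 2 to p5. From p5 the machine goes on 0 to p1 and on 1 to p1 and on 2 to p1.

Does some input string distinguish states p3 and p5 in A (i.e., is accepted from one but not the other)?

Yes

First remove the unreachable states {p4}; 4 states remain.
Initial partition by acceptance: {p1,p2,p5} | {p3}.
Split {p1,p2,p5} by δ(·,2) → {p2,p5} and {p1}.
On input 0, block {p2,p5} splits into {p2} and {p5}.
Stable partition: {p2} | {p3} | {p1} | {p5} — 4 equivalence classes.
p3 and p5 end up in different blocks, so they are distinguishable. For instance, the string 'ε' is accepted from only p5.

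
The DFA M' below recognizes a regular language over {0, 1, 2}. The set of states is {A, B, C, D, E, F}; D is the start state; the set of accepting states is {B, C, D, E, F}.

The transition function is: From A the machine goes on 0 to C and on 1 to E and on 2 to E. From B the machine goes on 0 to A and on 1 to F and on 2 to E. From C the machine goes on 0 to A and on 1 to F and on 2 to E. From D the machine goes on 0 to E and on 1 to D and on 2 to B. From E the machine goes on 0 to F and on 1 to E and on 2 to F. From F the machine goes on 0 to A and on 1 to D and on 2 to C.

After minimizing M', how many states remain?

All states are reachable from the start state.
Start with accepting vs non-accepting: {B,C,D,E,F} | {A}.
Refine {B,C,D,E,F} on symbol 0: members go to different blocks, giving {B,C,F} and {D,E}.
On input 1, block {B,C,F} splits into {B,C} and {F}.
Refine {D,E} on symbol 0: members go to different blocks, giving {D} and {E}.
No further refinement is possible. Final partition (5 blocks): {B,C} | {A} | {D} | {F} | {E}.

5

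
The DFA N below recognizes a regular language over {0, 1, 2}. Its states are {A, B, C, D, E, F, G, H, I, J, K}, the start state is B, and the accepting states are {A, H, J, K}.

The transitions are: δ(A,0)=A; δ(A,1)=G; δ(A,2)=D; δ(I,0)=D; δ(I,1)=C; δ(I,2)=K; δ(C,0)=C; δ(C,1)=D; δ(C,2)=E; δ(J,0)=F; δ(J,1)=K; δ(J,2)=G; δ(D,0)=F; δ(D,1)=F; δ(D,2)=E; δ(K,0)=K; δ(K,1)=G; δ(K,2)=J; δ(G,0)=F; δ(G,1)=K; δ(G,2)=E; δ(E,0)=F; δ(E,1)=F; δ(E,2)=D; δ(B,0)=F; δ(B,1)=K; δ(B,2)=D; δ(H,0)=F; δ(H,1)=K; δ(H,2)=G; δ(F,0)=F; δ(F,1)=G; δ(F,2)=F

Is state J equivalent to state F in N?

States {A,C,H,I} cannot be reached from the start state, so discard them.
Initial partition by acceptance: {J,K} | {B,D,E,F,G}.
On input 0, block {J,K} splits into {J} and {K}.
Refine {B,D,E,F,G} on symbol 1: members go to different blocks, giving {D,E,F} and {B,G}.
Refine {D,E,F} on symbol 1: members go to different blocks, giving {D,E} and {F}.
No further refinement is possible. Final partition (5 blocks): {J} | {D,E} | {K} | {B,G} | {F}.
J and F end up in different blocks, so they are distinguishable. For instance, the string 'ε' is accepted from only J.

No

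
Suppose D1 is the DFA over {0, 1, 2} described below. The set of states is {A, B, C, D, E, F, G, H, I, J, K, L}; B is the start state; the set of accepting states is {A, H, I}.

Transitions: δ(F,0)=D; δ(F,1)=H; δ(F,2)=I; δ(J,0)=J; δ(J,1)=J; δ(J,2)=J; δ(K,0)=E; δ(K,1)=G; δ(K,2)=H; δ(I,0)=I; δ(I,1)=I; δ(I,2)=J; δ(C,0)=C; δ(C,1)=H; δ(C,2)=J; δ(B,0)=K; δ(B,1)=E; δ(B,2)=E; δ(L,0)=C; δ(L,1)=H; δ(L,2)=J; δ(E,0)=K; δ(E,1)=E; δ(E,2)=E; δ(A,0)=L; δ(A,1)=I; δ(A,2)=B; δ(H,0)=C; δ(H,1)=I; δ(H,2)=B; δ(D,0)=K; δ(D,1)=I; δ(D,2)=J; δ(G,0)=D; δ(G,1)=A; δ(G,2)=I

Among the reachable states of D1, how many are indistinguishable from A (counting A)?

Reachable states from the start: {A,B,C,D,E,G,H,I,J,K,L}. Unreachable: {F} — drop them.
P0 = {A,H,I} | {B,C,D,E,G,J,K,L}.
Split {A,H,I} by δ(·,0) → {A,H} and {I}.
Refine {B,C,D,E,G,J,K,L} on symbol 1: members go to different blocks, giving {B,E,J,K} and {C,G,L} and {D}.
Split {B,E,J,K} by δ(·,1) → {B,E,J} and {K}.
On input 0, block {B,E,J} splits into {B,E} and {J}.
Split {C,G,L} by δ(·,0) → {C,L} and {G}.
The partition is now stable with 8 blocks: {A,H} | {B,E} | {I} | {C,L} | {D} | {K} | {J} | {G}.
The equivalence class containing A is {A,H}, of size 2.

2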